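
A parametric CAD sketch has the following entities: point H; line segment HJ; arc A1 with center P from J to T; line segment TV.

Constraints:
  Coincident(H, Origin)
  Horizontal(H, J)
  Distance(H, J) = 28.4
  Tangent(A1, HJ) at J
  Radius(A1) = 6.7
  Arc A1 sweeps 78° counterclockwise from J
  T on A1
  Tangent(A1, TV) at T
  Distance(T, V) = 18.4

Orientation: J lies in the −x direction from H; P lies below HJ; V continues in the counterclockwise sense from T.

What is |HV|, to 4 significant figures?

45.24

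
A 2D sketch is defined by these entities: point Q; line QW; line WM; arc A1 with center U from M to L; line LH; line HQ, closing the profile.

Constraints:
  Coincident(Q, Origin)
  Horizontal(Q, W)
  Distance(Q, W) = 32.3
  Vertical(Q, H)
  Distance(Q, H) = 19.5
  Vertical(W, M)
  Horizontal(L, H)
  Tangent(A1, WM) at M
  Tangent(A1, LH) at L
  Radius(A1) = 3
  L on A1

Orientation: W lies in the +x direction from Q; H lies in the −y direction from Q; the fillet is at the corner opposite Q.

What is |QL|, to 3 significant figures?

35.2

The virtual corner opposite Q is at (32.3, -19.5). The tangent condition forces UM to be normal to WM and tangency of A1 to LH means the radius UL is perpendicular to LH, with radius 3.0, so the center U sits 3.0 in from both sides at U = (29.3, -16.5). That places the tangent points at M = (32.3, -16.5) on WM and L = (29.3, -19.5) on LH. Then |QL| = |L − Q| = 35.2.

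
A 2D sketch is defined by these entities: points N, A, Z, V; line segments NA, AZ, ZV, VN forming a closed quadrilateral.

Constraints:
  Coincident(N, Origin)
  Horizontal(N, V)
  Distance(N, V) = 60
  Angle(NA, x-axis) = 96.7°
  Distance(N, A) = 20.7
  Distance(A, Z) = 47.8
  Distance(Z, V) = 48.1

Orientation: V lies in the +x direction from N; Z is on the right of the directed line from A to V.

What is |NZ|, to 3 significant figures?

28.9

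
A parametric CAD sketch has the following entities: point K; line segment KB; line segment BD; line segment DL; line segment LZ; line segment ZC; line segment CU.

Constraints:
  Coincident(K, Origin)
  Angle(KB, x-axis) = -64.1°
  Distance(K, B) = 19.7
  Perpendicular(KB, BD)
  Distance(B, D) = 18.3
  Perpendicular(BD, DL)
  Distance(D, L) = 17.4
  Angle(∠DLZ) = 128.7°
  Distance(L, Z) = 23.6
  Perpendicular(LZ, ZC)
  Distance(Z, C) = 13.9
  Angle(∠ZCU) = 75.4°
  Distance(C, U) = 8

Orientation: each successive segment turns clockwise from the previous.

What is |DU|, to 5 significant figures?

26.791

LZ is perpendicular to ZC, so ZC runs at -25.400°; with |ZC| = 13.9, C = (7.2220, 5.2941). ∠ZCU = 75.4° gives CU at -130.00° from the x-axis; with |CU| = 8.0, U = (2.0797, -0.83430). Then |DU| = |U − D| = 26.791.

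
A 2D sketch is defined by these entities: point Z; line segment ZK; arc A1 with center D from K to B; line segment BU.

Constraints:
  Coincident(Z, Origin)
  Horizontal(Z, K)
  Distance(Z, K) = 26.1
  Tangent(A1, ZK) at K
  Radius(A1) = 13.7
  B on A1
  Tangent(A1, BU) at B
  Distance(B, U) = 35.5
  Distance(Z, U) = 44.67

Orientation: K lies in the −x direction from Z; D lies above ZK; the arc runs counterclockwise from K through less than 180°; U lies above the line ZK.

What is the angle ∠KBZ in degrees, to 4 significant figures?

104.0°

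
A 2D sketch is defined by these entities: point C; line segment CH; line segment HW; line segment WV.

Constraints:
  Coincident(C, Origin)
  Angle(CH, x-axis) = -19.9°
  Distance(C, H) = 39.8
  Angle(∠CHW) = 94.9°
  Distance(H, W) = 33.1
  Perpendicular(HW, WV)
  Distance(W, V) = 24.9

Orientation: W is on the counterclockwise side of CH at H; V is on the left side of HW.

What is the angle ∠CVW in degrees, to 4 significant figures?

112.0°

∠CHW = 94.9°, so HW runs at -19.9° + (180° − 94.9°) = 65.20° from the x-axis; with |HW| = 33.1, W = H + 33.1·(cos 65.20°, sin 65.20°) = (51.31, 16.50). The perpendicularity gives WV at right angles to HW; with |WV| = 24.9 on the left of HW, V = W + 24.9·(-0.9078, 0.4195) = (28.70, 26.94). Then cos ∠CVW = VC·VW / (|VC||VW|), giving 112.0°.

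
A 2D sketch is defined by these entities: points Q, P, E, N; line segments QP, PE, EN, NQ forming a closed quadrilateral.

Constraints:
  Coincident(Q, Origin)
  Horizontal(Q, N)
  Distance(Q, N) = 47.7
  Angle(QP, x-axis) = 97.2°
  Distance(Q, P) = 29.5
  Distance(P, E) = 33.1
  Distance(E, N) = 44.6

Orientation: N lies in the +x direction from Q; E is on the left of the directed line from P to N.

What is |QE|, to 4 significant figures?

48.51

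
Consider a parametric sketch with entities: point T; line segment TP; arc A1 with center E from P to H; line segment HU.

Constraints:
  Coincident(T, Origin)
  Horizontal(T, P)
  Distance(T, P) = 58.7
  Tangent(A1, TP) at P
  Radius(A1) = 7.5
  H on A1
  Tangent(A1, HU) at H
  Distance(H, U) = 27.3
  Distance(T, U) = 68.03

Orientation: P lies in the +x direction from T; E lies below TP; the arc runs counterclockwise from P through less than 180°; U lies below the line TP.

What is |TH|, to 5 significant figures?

52.240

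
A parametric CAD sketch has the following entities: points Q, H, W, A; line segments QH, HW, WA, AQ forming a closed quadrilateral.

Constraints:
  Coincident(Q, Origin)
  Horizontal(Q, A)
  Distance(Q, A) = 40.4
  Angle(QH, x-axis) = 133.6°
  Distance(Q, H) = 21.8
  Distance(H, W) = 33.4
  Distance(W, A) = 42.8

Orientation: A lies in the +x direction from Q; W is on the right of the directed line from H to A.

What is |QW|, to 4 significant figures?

14.05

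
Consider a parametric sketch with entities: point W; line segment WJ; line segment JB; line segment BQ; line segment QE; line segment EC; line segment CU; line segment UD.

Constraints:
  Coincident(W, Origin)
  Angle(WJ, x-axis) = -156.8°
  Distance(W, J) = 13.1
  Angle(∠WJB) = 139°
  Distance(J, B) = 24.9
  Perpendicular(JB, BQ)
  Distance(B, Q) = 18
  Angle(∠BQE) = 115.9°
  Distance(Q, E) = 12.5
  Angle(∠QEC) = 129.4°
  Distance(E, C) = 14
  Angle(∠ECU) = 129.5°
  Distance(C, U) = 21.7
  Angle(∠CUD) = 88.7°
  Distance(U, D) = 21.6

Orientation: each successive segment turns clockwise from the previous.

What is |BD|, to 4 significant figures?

11.96

∠ECU = 129.5° gives CU at -93.00° from the x-axis; with |CU| = 21.7, U = (-8.685, -9.778). ∠CUD = 88.7° gives UD at 175.7° from the x-axis; with |UD| = 21.6, D = (-30.22, -8.158). Then |BD| = |D − B| = 11.96.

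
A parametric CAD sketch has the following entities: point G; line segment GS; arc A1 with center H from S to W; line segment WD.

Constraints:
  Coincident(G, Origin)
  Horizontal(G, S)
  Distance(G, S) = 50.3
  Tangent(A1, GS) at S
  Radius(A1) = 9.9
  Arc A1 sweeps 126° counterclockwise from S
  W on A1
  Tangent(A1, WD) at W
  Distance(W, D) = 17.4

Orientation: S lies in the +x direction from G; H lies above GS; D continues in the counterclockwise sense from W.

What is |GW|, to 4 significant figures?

60.39

G is at the origin; G and S share the same y with |GS| = 50.3 and S on the +x side, so S = (50.30, 0.000). Since A1 is tangent to GS there, HS ⟂ GS, so H = S + (0, 9.9) = (50.30, 9.900). On A1, S sits at bearing -90° from H; a 126° counterclockwise sweep puts W at bearing 36°, so W = H + 9.9·(cos 36°, sin 36°) = (58.31, 15.72). Then |GW| = |W − G| = 60.39.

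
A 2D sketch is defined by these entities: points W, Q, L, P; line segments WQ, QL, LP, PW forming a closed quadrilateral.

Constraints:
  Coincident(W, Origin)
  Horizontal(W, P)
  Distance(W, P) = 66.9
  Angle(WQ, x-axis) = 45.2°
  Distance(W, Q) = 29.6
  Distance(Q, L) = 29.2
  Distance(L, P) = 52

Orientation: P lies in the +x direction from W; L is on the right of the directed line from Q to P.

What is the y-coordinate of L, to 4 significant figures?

-7.696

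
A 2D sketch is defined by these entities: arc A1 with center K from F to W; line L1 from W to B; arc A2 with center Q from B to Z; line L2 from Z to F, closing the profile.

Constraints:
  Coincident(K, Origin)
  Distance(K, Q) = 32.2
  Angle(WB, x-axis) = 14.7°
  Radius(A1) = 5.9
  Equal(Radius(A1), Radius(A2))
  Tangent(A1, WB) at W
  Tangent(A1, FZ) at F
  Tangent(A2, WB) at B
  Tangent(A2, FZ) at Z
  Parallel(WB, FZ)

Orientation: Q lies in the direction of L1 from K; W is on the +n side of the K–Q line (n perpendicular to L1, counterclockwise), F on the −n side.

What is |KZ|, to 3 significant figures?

32.7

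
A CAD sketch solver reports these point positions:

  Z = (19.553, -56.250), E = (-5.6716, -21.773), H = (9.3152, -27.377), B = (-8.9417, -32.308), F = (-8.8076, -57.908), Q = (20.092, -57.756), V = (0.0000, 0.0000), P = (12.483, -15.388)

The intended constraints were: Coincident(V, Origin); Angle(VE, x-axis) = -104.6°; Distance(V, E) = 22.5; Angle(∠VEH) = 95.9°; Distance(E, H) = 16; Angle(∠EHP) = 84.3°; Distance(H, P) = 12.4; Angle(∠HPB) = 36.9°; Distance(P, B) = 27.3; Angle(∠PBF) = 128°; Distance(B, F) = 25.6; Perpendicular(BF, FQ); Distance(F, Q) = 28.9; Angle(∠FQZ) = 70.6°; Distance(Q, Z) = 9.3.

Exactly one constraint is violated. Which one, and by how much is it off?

Distance(Q, Z) = 9.3 — off by 7.70.

V = (0.00, 0.00) ✓; VE at -104.6° ✓; |VE| = 22.50 ✓; ∠VEH = 95.90° ✓; |EH| = 16.00 ✓; ∠EHP = 84.30° ✓; |HP| = 12.40 ✓; ∠HPB = 36.90° ✓; |PB| = 27.30 ✓; ∠PBF = 128.0° ✓; |BF| = 25.60 ✓; ∠(BF, FQ) = 90.00° ✓; |FQ| = 28.90 ✓; ∠FQZ = 70.61° ✓; |QZ| = 1.600 ✗.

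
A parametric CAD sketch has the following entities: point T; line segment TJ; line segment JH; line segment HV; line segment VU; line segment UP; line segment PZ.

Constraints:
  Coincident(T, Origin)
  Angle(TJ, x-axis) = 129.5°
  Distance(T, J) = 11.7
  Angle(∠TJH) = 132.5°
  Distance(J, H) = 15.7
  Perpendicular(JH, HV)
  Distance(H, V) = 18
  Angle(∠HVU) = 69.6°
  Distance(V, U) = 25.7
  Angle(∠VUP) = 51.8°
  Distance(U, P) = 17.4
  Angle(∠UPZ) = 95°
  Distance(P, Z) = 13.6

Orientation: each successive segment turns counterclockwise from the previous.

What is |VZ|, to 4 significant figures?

7.173

∠VUP = 51.8° gives UP at 145.6° from the x-axis; with |UP| = 17.4, P = (-13.90, 9.390). ∠UPZ = 95.0° gives PZ at -129.4° from the x-axis; with |PZ| = 13.6, Z = (-22.53, -1.119). Then |VZ| = |Z − V| = 7.173.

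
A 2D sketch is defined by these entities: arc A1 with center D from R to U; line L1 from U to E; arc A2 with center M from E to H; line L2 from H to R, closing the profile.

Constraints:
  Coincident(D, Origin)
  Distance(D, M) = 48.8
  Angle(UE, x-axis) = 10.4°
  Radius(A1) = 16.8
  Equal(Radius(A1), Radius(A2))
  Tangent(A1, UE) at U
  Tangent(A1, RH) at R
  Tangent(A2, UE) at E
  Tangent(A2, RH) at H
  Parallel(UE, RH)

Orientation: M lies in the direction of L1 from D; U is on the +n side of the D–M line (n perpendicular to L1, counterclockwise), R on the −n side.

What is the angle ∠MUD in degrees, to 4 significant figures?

71.00°

The slot axis is L1's direction at 10.4°, so u = (cos 10.4°, sin 10.4°) = (0.9836, 0.1805) and n = (−sin 10.4°, cos 10.4°) = (-0.1805, 0.9836). D is at the origin and M lies 48.8 along u from D, so M = 48.8·u = (48.00, 8.809). Tangency of A1 to both parallel lines with radius 16.8 puts U and R at D ± 16.8·n: U = (-3.033, 16.52), R = (3.033, -16.52). Then cos ∠MUD = UM·UD / (|UM||UD|), giving 71.00°.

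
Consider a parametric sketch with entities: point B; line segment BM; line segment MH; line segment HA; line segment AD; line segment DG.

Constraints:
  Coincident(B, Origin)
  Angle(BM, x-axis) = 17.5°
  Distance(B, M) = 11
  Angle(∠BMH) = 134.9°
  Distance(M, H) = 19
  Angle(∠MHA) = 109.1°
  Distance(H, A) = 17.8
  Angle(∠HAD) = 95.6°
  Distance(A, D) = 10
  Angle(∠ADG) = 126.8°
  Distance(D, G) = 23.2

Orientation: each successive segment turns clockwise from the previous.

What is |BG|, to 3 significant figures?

3.78

B is at the origin; BM runs at 17.5° with length 11.0, so M = (10.5, 3.31). ∠BMH = 134.9° gives MH at -27.6° from the x-axis; with |MH| = 19.0, H = (27.3, -5.49). ∠MHA = 109.1° gives HA at -98.5° from the x-axis; with |HA| = 17.8, A = (24.7, -23.1). ∠HAD = 95.6° gives AD at 177° from the x-axis; with |AD| = 10.0, D = (14.7, -22.6). ∠ADG = 126.8° gives DG at 124° from the x-axis; with |DG| = 23.2, G = (1.77, -3.34). Then |BG| = |G − B| = 3.78.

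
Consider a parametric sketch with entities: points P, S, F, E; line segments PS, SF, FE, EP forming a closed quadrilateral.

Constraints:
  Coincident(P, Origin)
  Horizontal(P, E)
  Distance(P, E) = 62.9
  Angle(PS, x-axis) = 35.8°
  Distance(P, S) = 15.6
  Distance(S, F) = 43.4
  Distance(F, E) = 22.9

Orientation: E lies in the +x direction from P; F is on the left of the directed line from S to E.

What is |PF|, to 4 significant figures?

58.33

P is at the origin; PE is horizontal with |PE| = 62.9 and E in +x, so E = (62.9, 0). PS runs at 35.8° with |PS| = 15.6, so S = (12.65, 9.125). F is determined by |SF| = 43.4 and |FE| = 22.9 together: it lies at the intersection of circle(S, 43.4) and circle(E, 22.9). With |SE| = 51.07, the foot of the radical line on SE is 38.84 from S and the perpendicular offset is √(43.4² − 38.84²) = 19.36. Taking the left-of-SE solution: F = (54.33, 21.24).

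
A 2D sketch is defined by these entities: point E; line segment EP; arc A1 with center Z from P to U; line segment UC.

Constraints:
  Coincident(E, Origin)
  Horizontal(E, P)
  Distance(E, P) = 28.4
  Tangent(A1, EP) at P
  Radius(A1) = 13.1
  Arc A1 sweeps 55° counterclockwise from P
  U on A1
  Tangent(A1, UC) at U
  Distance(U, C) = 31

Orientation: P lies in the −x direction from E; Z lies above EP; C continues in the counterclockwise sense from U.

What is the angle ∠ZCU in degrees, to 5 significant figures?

22.908°

E is at the origin; EP is horizontal with |EP| = 28.4 and P on the −x side, so P = (-28.400, 0.0000). The tangent condition forces ZP to be normal to EP, so Z = P + (0, 13.1) = (-28.400, 13.100). On A1, P sits at bearing -90° from Z; a 55° counterclockwise sweep puts U at bearing -35°, so U = Z + 13.1·(cos -35°, sin -35°) = (-17.669, 5.5861). A1 meets UC tangentially, so ZU is at right angles to UC, so UC runs along (−sin -35°, cos -35°); with |UC| = 31.0, C = (0.11176, 30.980). Then cos ∠ZCU = CZ·CU / (|CZ||CU|), giving 22.908°.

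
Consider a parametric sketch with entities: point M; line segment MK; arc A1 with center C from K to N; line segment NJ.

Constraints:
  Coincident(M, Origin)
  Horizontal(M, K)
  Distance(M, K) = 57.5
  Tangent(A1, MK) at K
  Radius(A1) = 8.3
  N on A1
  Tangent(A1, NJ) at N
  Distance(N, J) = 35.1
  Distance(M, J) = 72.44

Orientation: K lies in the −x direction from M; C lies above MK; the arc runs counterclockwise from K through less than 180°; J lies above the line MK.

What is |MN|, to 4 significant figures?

50.44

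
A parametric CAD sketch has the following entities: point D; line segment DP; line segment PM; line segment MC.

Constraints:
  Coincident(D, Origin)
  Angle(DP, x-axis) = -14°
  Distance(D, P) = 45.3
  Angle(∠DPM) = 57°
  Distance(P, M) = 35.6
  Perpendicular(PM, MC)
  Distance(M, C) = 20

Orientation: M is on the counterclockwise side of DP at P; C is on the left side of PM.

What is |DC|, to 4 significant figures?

21.05

D is at the origin; DP runs at -14.0° with length 45.3, so P = 45.3·(cos -14.0°, sin -14.0°) = (43.95, -10.96). ∠DPM = 57.0°, so PM runs at -14.0° + (180° − 57.0°) = 109.0° from the x-axis; with |PM| = 35.6, M = P + 35.6·(cos 109.0°, sin 109.0°) = (32.36, 22.70). PM is perpendicular to MC; with |MC| = 20.0 on the left of PM, C = M + 20.0·(-0.9455, -0.3256) = (13.45, 16.19). Then |DC| = |C − D| = 21.05.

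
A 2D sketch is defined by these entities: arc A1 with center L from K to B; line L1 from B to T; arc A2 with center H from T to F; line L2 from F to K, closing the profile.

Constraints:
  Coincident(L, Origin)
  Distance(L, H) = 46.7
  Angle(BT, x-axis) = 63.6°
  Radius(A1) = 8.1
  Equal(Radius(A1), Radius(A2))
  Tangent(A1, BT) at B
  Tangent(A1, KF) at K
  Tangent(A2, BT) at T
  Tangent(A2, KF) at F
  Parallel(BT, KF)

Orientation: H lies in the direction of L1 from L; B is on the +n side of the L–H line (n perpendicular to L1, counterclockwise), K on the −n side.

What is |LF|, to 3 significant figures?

47.4

The slot axis is L1's direction at 63.6°, so u = (cos 63.6°, sin 63.6°) = (0.445, 0.896) and n = (−sin 63.6°, cos 63.6°) = (-0.896, 0.445). L is at the origin and H lies 46.7 along u from L, so H = 46.7·u = (20.8, 41.8). Tangency of A1 to both parallel lines with radius 8.1 puts B and K at L ± 8.1·n: B = (-7.26, 3.60), K = (7.26, -3.60). Equal radii place T and F the same way about H: T = H + 8.1·n = (13.5, 45.4), F = H − 8.1·n = (28.0, 38.2). Then |LF| = |F − L| = 47.4.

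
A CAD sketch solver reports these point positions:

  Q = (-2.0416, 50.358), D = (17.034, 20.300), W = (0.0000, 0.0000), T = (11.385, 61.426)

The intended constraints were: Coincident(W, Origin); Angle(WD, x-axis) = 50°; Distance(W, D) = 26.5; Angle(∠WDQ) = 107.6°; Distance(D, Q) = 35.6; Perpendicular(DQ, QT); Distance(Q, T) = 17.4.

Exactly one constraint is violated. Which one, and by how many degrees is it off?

Perpendicular(DQ, QT) — off by 7.10°.

W = (0.00, 0.00) ✓; WD at 50.00° ✓; |WD| = 26.50 ✓; ∠WDQ = 107.6° ✓; |DQ| = 35.60 ✓; ∠(DQ, QT) = 82.90° ✗; |QT| = 17.40 ✓.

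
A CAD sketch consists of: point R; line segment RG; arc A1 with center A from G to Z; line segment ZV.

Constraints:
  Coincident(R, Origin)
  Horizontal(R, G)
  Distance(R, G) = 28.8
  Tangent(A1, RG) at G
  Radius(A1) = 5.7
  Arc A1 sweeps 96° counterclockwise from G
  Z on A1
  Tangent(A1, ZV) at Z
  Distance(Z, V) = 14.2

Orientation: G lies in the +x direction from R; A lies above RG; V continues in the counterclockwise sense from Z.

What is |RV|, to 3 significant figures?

38.8

R is at the origin; RG is horizontal with |RG| = 28.8 and G on the +x side, so G = (28.8, 0.00). The tangent condition forces AG to be normal to RG, so A = G + (0, 5.7) = (28.8, 5.70). On A1, G sits at bearing -90° from A; a 96° counterclockwise sweep puts Z at bearing 6°, so Z = A + 5.7·(cos 6°, sin 6°) = (34.5, 6.30). Tangency of A1 to ZV means the radius AZ is perpendicular to ZV, so ZV runs along (−sin 6°, cos 6°); with |ZV| = 14.2, V = (33.0, 20.4). Then |RV| = |V − R| = 38.8.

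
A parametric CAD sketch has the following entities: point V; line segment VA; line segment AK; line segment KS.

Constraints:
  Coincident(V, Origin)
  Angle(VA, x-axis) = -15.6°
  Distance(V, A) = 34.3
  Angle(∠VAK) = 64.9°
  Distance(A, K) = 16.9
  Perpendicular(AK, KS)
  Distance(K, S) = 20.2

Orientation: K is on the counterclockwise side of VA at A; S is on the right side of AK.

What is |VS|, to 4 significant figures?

51.31

V is at the origin; VA runs at -15.6° with length 34.3, so A = 34.3·(cos -15.6°, sin -15.6°) = (33.04, -9.224). ∠VAK = 64.9°, so AK runs at -15.6° + (180° − 64.9°) = 99.50° from the x-axis; with |AK| = 16.9, K = A + 16.9·(cos 99.50°, sin 99.50°) = (30.25, 7.444). AK is perpendicular to KS; with |KS| = 20.2 on the right of AK, S = K + 20.2·(0.9863, 0.1650) = (50.17, 10.78). Then |VS| = |S − V| = 51.31.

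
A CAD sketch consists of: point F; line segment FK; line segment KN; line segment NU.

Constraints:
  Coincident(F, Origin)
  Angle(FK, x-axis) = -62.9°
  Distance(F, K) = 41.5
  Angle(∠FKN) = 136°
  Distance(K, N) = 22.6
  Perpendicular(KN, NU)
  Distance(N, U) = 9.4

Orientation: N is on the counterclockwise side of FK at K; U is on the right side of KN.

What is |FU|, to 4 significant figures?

64.91

F is at the origin; FK runs at -62.9° with length 41.5, so K = 41.5·(cos -62.9°, sin -62.9°) = (18.91, -36.94). ∠FKN = 136.0°, so KN runs at -62.9° + (180° − 136.0°) = -18.90° from the x-axis; with |KN| = 22.6, N = K + 22.6·(cos -18.90°, sin -18.90°) = (40.29, -44.26). KN ⟂ NU; with |NU| = 9.4 on the right of KN, U = N + 9.4·(-0.3239, -0.9461) = (37.24, -53.16). Then |FU| = |U − F| = 64.91.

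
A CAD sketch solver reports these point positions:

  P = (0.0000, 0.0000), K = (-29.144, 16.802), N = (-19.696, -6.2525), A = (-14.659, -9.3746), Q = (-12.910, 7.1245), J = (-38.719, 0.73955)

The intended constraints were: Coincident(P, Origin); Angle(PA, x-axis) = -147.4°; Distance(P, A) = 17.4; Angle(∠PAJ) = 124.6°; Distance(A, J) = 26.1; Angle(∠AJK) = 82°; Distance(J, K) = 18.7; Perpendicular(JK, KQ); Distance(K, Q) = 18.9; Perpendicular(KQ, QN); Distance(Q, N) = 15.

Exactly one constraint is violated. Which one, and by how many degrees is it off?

Perpendicular(KQ, QN) — off by 3.90°.

P = (0.00, 0.00) ✓; PA at -147.4° ✓; |PA| = 17.40 ✓; ∠PAJ = 124.6° ✓; |AJ| = 26.10 ✓; ∠AJK = 82.00° ✓; |JK| = 18.70 ✓; ∠(JK, KQ) = 90.00° ✓; |KQ| = 18.90 ✓; ∠(KQ, QN) = 86.10° ✗; |QN| = 15.00 ✓.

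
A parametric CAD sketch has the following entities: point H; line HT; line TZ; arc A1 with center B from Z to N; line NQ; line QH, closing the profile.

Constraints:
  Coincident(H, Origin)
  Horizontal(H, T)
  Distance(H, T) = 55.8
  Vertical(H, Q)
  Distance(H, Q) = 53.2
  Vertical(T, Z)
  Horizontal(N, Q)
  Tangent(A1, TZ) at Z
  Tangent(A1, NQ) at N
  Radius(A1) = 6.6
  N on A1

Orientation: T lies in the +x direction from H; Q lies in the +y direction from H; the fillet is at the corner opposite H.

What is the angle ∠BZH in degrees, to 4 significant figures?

39.87°

H is at the origin; HT is horizontal with |HT| = 55.8 and T on the +x side, so T = (55.80, 0.000). HQ is vertical with |HQ| = 53.2 and Q on the +y side, so Q = (0.000, 53.20). The virtual corner opposite H is at (55.80, 53.20). Since A1 is tangent to TZ there, BZ ⟂ TZ and since A1 is tangent to NQ there, BN ⟂ NQ, with radius 6.6, so the center B sits 6.6 in from both sides at B = (49.20, 46.60). That places the tangent points at Z = (55.80, 46.60) on TZ and N = (49.20, 53.20) on NQ. Then cos ∠BZH = ZB·ZH / (|ZB||ZH|), giving 39.87°.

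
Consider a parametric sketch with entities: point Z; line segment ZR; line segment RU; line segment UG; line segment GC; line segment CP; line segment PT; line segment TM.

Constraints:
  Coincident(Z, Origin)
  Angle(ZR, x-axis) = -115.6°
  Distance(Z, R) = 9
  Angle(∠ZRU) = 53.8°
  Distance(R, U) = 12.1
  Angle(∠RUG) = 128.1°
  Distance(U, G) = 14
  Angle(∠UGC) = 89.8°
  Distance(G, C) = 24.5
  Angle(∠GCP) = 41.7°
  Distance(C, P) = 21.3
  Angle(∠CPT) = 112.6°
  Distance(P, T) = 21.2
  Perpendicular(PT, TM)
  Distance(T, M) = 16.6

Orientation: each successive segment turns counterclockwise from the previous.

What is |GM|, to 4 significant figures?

10.52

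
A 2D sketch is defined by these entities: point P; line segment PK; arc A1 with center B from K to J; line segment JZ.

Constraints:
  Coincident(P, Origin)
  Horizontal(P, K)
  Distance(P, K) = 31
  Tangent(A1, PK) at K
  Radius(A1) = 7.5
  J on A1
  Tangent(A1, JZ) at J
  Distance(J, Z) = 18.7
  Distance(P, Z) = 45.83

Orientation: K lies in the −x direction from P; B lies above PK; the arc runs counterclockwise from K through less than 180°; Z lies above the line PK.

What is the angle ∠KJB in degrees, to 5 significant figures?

24.975°

P is at the origin; P and K share the same y with |PK| = 31.0 and K on the −x side, so K = (-31.000, 0.0000). The tangent condition forces BK to be normal to PK, so B = K + (0, 7.5) = (-31.000, 7.5000). Since BJ ⟂ JZ (tangency), |BZ| = √(7.5² + 18.7²) = 20.148 regardless of where J sits on A1. So Z lies on both circle(P, 45.83) and circle(B, 20.148); the above-PK intersection is Z = (-37.292, 26.640). J is the foot of the tangent from Z: J = (-25.259, 12.326).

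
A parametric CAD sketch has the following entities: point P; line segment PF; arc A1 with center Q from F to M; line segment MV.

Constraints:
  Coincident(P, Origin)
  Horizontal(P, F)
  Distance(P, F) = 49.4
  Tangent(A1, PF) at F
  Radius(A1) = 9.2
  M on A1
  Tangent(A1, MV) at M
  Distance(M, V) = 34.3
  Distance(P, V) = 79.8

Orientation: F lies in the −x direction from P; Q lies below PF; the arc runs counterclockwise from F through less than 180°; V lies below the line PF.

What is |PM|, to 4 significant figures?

58.30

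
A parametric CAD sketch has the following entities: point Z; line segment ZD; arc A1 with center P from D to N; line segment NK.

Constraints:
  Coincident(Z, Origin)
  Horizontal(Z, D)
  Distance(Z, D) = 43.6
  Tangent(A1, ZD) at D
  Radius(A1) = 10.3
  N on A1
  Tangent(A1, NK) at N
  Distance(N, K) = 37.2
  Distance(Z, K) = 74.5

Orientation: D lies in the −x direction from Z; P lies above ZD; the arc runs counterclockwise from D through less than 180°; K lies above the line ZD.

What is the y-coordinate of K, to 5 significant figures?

45.798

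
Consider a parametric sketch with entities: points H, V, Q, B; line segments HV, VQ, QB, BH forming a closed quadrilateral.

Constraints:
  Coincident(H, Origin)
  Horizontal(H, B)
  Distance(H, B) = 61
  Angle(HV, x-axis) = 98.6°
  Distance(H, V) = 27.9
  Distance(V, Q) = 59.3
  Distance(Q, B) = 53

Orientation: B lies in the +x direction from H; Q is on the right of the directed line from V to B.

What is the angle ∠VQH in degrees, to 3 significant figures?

9.78°

H is at the origin; H and B share the same y with |HB| = 61.0 and B in +x, so B = (61.0, 0). HV runs at 98.6° with |HV| = 27.9, so V = (-4.17, 27.6). Q is determined by |VQ| = 59.3 and |QB| = 53.0 together: it lies at the intersection of circle(V, 59.3) and circle(B, 53.0). With |VB| = 70.8, the foot of the radical line on VB is 40.4 from V and the perpendicular offset is √(59.3² − 40.4²) = 43.4. Taking the right-of-VB solution: Q = (16.1, -28.1).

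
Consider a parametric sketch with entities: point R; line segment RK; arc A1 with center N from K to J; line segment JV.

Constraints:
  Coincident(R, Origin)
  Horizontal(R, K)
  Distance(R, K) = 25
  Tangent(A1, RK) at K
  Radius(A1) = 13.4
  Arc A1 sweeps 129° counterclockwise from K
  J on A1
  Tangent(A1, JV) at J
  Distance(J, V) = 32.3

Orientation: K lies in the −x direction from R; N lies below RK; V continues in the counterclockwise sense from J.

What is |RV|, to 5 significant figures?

49.300

R is at the origin; R and K share the same y with |RK| = 25.0 and K on the −x side, so K = (-25.000, 0.0000). A1 meets RK tangentially, so NK is at right angles to RK, so N = K + (0, -13.4) = (-25.000, -13.400). On A1, K sits at bearing 90° from N; a 129° counterclockwise sweep puts J at bearing 219°, so J = N + 13.4·(cos 219°, sin 219°) = (-35.414, -21.833). Since A1 is tangent to JV there, NJ ⟂ JV, so JV runs along (−sin 219°, cos 219°); with |JV| = 32.3, V = (-15.087, -46.935). Then |RV| = |V − R| = 49.300.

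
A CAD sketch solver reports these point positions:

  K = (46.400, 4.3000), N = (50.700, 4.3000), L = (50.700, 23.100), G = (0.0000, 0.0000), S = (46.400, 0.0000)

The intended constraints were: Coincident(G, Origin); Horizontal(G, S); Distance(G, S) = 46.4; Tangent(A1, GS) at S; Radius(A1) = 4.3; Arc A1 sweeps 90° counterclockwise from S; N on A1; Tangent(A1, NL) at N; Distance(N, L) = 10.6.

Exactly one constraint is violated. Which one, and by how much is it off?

Distance(N, L) = 10.6 — off by 8.20.

G = (0.00, 0.00) ✓; G.y = 0.00, S.y = 0.00 ✓; |GS| = 46.40 ✓; ∠(KS, SG) = 90.00° ✓; |KS| = 4.300 ✓; bearing(K→N) − bearing(K→S) = 90.00° ✓; |KN| = 4.300 ✓; ∠(KN, NL) = 90.00° ✓; |NL| = 18.80 ✗.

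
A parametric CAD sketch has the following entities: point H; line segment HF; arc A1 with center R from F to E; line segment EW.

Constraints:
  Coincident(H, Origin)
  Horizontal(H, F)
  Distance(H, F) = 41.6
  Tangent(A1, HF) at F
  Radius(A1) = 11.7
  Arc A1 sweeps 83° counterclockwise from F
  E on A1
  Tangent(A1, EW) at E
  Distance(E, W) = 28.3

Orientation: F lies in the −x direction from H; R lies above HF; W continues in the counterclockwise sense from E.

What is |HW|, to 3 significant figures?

46.6

H is at the origin; HF is horizontal with |HF| = 41.6 and F on the −x side, so F = (-41.6, 0.00). Since A1 is tangent to HF there, RF ⟂ HF, so R = F + (0, 11.7) = (-41.6, 11.7). On A1, F sits at bearing -90° from R; an 83° counterclockwise sweep puts E at bearing -7°, so E = R + 11.7·(cos -7°, sin -7°) = (-30.0, 10.3). A1 meets EW tangentially, so RE is at right angles to EW, so EW runs along (−sin -7°, cos -7°); with |EW| = 28.3, W = (-26.5, 38.4). Then |HW| = |W − H| = 46.6.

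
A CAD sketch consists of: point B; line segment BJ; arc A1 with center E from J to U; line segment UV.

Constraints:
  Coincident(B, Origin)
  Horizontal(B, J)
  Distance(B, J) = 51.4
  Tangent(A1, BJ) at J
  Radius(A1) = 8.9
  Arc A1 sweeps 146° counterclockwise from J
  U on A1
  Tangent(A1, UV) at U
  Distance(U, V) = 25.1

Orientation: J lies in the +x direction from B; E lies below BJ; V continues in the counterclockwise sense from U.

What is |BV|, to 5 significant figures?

73.750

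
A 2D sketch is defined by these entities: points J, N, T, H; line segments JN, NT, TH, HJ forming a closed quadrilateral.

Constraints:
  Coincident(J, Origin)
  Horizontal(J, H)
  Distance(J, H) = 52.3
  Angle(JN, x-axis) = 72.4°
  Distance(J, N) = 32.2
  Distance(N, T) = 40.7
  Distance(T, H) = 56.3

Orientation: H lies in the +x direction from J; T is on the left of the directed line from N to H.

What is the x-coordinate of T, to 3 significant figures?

42.1

Checks: |NT| = 40.70 ✓; |TH| = 56.30 ✓.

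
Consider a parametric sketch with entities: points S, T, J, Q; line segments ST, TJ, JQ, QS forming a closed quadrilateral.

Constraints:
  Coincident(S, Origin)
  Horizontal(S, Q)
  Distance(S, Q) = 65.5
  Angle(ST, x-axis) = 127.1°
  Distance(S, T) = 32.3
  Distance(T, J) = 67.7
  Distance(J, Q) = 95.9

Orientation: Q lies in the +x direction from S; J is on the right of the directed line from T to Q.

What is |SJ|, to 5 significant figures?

46.780

S is at the origin; SQ is horizontal with |SQ| = 65.5 and Q in +x, so Q = (65.5, 0). ST runs at 127.1° with |ST| = 32.3, so T = (-19.484, 25.762). J is determined by |TJ| = 67.7 and |JQ| = 95.9 together: it lies at the intersection of circle(T, 67.7) and circle(Q, 95.9). With |TQ| = 88.803, the foot of the radical line on TQ is 18.425 from T and the perpendicular offset is √(67.7² − 18.425²) = 65.145. Taking the right-of-TQ solution: J = (-20.750, -41.926).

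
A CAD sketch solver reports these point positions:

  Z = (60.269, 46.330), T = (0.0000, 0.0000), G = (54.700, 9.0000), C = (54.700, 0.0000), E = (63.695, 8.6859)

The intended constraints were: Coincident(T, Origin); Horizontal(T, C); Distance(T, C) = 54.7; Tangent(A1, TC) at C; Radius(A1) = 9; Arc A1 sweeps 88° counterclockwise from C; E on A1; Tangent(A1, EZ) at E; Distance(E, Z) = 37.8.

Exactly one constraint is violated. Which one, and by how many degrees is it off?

Tangent(A1, EZ) at E — off by 7.20°.

T = (0.00, 0.00) ✓; T.y = 0.00, C.y = 0.00 ✓; |TC| = 54.70 ✓; ∠(GC, CT) = 90.00° ✓; |GC| = 9.000 ✓; bearing(G→E) − bearing(G→C) = 88.00° ✓; |GE| = 9.000 ✓; ∠(GE, EZ) = 82.80° ✗; |EZ| = 37.80 ✓.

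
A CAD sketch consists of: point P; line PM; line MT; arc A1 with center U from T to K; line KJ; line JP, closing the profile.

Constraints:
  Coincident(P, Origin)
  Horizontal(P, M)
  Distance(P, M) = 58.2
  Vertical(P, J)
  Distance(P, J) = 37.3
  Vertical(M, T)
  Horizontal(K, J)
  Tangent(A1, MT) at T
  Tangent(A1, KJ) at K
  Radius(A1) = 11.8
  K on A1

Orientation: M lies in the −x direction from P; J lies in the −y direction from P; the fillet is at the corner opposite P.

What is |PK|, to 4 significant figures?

59.53

P is at the origin; PM is horizontal with |PM| = 58.2 and M on the −x side, so M = (-58.20, 0.000). PJ is vertical with |PJ| = 37.3 and J on the −y side, so J = (0.000, -37.30). The virtual corner opposite P is at (-58.20, -37.30). Tangency of A1 to MT means the radius UT is perpendicular to MT and since A1 is tangent to KJ there, UK ⟂ KJ, with radius 11.8, so the center U sits 11.8 in from both sides at U = (-46.40, -25.50). That places the tangent points at T = (-58.20, -25.50) on MT and K = (-46.40, -37.30) on KJ. Then |PK| = |K − P| = 59.53.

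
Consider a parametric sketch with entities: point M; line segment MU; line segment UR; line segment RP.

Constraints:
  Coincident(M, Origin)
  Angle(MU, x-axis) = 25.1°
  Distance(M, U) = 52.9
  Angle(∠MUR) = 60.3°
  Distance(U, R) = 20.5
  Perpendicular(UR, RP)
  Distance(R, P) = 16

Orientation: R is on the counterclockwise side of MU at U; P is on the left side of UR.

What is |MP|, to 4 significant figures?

30.49

M is at the origin; MU runs at 25.1° with length 52.9, so U = 52.9·(cos 25.1°, sin 25.1°) = (47.90, 22.44). ∠MUR = 60.3°, so UR runs at 25.1° + (180° − 60.3°) = 144.8° from the x-axis; with |UR| = 20.5, R = U + 20.5·(cos 144.8°, sin 144.8°) = (31.15, 34.26). UR ⟂ RP; with |RP| = 16.0 on the left of UR, P = R + 16.0·(-0.5764, -0.8171) = (21.93, 21.18). Then |MP| = |P − M| = 30.49.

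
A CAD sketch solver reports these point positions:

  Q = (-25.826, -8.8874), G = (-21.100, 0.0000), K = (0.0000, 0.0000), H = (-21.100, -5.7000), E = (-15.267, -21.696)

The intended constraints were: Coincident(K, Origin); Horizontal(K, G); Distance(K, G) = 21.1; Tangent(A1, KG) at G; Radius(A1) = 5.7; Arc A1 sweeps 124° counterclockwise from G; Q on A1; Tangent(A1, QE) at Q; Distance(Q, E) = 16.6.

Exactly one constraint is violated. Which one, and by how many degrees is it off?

Tangent(A1, QE) at Q — off by 5.50°.

K = (0.00, 0.00) ✓; K.y = 0.00, G.y = 0.00 ✓; |KG| = 21.10 ✓; ∠(HG, GK) = 90.00° ✓; |HG| = 5.700 ✓; bearing(H→Q) − bearing(H→G) = 124.0° ✓; |HQ| = 5.700 ✓; ∠(HQ, QE) = 84.50° ✗; |QE| = 16.60 ✓.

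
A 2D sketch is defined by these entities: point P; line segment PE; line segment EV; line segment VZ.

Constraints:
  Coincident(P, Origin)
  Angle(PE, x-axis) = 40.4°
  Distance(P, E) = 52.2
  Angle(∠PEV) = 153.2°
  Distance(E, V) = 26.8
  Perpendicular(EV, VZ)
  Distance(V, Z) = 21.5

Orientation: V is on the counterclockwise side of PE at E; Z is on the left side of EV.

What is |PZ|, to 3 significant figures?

73.4

P is at the origin; PE runs at 40.4° with length 52.2, so E = 52.2·(cos 40.4°, sin 40.4°) = (39.8, 33.8). ∠PEV = 153.2°, so EV runs at 40.4° + (180° − 153.2°) = 67.2° from the x-axis; with |EV| = 26.8, V = E + 26.8·(cos 67.2°, sin 67.2°) = (50.1, 58.5). EV is perpendicular to VZ; with |VZ| = 21.5 on the left of EV, Z = V + 21.5·(-0.922, 0.388) = (30.3, 66.9). Then |PZ| = |Z − P| = 73.4.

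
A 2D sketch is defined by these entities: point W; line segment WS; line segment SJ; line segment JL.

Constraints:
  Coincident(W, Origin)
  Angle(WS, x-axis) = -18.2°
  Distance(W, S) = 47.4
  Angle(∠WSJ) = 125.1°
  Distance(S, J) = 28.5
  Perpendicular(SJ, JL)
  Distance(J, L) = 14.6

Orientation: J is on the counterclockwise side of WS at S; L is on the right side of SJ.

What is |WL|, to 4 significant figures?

77.19

∠WSJ = 125.1°, so SJ runs at -18.2° + (180° − 125.1°) = 36.70° from the x-axis; with |SJ| = 28.5, J = S + 28.5·(cos 36.70°, sin 36.70°) = (67.88, 2.228). SJ is perpendicular to JL; with |JL| = 14.6 on the right of SJ, L = J + 14.6·(0.5976, -0.8018) = (76.60, -9.478). Then |WL| = |L − W| = 77.19.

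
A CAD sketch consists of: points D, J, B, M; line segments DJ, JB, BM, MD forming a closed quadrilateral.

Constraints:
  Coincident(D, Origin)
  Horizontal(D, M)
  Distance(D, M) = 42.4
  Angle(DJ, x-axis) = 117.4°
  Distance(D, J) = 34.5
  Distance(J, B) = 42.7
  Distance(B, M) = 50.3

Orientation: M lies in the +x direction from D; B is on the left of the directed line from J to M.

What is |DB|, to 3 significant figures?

52.4

Checks: |JB| = 42.70 ✓; |BM| = 50.30 ✓.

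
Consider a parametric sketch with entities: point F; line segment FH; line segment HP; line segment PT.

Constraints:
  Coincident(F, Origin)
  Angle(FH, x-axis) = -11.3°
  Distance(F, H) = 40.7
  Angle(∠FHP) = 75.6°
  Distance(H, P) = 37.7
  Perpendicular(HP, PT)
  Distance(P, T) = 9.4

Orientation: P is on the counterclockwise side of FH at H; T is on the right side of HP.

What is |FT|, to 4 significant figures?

56.07

∠FHP = 75.6°, so HP runs at -11.3° + (180° − 75.6°) = 93.10° from the x-axis; with |HP| = 37.7, P = H + 37.7·(cos 93.10°, sin 93.10°) = (37.87, 29.67). HP is perpendicular to PT; with |PT| = 9.4 on the right of HP, T = P + 9.4·(0.9985, 0.05408) = (47.26, 30.18). Then |FT| = |T − F| = 56.07.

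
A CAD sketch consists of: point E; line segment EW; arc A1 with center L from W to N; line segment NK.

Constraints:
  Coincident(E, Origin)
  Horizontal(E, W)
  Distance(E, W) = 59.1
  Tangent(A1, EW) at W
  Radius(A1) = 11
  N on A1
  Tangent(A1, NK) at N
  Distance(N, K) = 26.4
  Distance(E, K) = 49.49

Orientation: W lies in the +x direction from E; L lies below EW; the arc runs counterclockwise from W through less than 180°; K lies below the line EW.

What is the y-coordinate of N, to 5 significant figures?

-6.6787

E is at the origin; EW is horizontal with |EW| = 59.1 and W on the +x side, so W = (59.100, 0.0000). Since A1 is tangent to EW there, LW ⟂ EW, so L = W + (0, -11) = (59.100, -11.000). Since LN ⟂ NK (tangency), |LK| = √(11.0² + 26.4²) = 28.600 regardless of where N sits on A1. So K lies on both circle(E, 49.49) and circle(L, 28.600); the below-EW intersection is K = (38.613, -30.956). N is the foot of the tangent from K: N = (48.984, -6.6787).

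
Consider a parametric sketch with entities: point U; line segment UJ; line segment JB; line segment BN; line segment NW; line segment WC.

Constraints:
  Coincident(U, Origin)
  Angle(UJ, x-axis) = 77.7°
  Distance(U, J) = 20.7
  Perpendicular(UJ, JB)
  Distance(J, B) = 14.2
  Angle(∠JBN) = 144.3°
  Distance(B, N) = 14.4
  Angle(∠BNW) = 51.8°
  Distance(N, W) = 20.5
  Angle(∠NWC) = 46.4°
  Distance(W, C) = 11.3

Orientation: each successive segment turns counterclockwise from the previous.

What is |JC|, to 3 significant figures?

12.1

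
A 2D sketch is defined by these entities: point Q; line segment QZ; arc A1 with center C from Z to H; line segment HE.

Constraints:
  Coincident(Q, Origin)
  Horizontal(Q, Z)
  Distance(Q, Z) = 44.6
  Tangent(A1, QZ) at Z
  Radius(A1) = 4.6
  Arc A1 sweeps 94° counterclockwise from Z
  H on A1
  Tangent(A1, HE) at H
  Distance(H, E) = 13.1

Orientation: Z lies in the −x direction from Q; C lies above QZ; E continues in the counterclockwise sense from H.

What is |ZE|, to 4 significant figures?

18.36

On A1, Z sits at bearing -90° from C; a 94° counterclockwise sweep puts H at bearing 4°, so H = C + 4.6·(cos 4°, sin 4°) = (-40.01, 4.921). The tangent condition forces CH to be normal to HE, so HE runs along (−sin 4°, cos 4°); with |HE| = 13.1, E = (-40.93, 17.99). Then |ZE| = |E − Z| = 18.36.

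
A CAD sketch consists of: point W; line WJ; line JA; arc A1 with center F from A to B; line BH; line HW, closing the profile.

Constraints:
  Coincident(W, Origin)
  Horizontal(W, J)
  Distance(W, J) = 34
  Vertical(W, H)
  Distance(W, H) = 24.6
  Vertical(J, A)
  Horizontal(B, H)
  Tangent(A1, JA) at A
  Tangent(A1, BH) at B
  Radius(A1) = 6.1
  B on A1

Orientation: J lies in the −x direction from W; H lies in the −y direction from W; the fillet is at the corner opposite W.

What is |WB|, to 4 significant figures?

37.20

W is at the origin; W and J share the same y with |WJ| = 34.0 and J on the −x side, so J = (-34.00, 0.000). W and H share the same x with |WH| = 24.6 and H on the −y side, so H = (0.000, -24.60). The virtual corner opposite W is at (-34.00, -24.60). Since A1 is tangent to JA there, FA ⟂ JA and since A1 is tangent to BH there, FB ⟂ BH, with radius 6.1, so the center F sits 6.1 in from both sides at F = (-27.90, -18.50). That places the tangent points at A = (-34.00, -18.50) on JA and B = (-27.90, -24.60) on BH. Then |WB| = |B − W| = 37.20.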